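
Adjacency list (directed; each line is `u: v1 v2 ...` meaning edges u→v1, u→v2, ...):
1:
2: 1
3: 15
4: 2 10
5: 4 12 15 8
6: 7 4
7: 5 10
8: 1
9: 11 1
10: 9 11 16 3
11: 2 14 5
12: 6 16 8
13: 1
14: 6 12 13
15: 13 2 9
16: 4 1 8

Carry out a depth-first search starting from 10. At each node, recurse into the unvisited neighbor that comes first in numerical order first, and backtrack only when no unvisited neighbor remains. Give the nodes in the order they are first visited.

Visit 10
10 → 3
3 → 15
15 → 2
2 → 1
15 → 9
9 → 11
11 → 5
5 → 4
5 → 8
5 → 12
12 → 6
6 → 7
12 → 16
11 → 14
14 → 13

10 3 15 2 1 9 11 5 4 8 12 6 7 16 14 13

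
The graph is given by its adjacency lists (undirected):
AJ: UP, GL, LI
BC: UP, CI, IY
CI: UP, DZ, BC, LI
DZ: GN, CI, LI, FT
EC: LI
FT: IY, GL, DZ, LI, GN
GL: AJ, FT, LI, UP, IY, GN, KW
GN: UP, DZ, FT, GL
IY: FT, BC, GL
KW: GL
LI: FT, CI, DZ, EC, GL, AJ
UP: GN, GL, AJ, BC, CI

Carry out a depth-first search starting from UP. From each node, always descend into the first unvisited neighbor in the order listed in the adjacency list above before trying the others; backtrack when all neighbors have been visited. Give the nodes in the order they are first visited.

Visit UP
UP → GN
GN → DZ
DZ → CI
CI → BC
BC → IY
IY → FT
FT → GL
GL → AJ
AJ → LI
LI → EC
GL → KW

UP → GN → DZ → CI → BC → IY → FT → GL → AJ → LI → EC → KW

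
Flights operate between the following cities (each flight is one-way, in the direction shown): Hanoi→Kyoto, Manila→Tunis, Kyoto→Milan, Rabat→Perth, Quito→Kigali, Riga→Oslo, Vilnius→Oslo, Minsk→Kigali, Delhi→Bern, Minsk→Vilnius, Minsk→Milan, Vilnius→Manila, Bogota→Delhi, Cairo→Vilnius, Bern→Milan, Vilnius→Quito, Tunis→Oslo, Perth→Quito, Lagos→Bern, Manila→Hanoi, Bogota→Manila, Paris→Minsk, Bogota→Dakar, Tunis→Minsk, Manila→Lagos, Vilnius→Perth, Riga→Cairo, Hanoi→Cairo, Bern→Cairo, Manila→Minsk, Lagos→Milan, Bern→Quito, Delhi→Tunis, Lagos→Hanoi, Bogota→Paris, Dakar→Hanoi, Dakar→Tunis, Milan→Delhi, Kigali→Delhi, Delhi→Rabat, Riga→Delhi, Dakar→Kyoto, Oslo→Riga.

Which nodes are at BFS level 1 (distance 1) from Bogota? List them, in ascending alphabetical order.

Dakar, Delhi, Manila, Paris

Level 0: Bogota
Level 1: Dakar, Delhi, Manila, Paris
Level 2: Bern, Hanoi, Kyoto, Lagos, Minsk, Rabat, Tunis
Level 3: Cairo, Kigali, Milan, Oslo, Perth, Quito, Vilnius
Level 4: Riga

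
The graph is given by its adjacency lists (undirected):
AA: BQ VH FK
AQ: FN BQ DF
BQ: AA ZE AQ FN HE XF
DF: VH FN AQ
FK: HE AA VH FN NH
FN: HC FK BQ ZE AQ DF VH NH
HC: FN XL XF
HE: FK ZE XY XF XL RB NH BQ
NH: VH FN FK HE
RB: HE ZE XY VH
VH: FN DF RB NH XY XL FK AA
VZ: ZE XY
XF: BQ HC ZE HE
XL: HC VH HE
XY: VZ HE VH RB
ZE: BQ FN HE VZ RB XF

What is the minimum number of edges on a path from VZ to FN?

2

Level 0: VZ
Level 1: XY, ZE
Level 2: BQ, FN, HE, RB, VH, XF
Level 3: AA, AQ, DF, FK, HC, NH, XL
FN first appears at level 2.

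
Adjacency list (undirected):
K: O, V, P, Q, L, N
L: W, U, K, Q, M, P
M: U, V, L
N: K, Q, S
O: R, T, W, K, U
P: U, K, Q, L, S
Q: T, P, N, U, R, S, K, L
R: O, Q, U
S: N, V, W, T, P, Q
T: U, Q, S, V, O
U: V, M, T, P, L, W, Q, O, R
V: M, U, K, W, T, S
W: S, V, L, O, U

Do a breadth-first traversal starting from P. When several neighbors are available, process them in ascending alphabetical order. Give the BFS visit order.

Visit P; enqueue K, L, Q, S, U → queue [K, L, Q, S, U]
Visit K; enqueue N, O, V → queue [L, Q, S, U, N, O, V]
Visit L; enqueue M, W → queue [Q, S, U, N, O, V, M, W]
Visit Q; enqueue R, T → queue [S, U, N, O, V, M, W, R, T]
Visit S → queue [U, N, O, V, M, W, R, T]
Visit U → queue [N, O, V, M, W, R, T]
Visit N → queue [O, V, M, W, R, T]
Visit O → queue [V, M, W, R, T]
Visit V → queue [M, W, R, T]
Visit M → queue [W, R, T]
Visit W → queue [R, T]
Visit R → queue [T]
Visit T → queue []

P, K, L, Q, S, U, N, O, V, M, W, R, T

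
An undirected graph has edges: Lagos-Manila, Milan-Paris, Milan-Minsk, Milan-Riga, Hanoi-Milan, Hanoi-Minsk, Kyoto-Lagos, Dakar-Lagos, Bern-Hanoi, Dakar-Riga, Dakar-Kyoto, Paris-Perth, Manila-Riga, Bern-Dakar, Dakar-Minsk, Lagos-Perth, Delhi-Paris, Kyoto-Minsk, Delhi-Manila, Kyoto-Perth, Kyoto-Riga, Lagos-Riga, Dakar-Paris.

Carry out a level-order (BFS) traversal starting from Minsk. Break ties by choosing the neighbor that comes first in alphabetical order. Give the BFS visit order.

Minsk, Dakar, Hanoi, Kyoto, Milan, Bern, Lagos, Paris, Riga, Perth, Manila, Delhi

Visit Minsk; enqueue Dakar, Hanoi, Kyoto, Milan → queue [Dakar, Hanoi, Kyoto, Milan]
Visit Dakar; enqueue Bern, Lagos, Paris, Riga → queue [Hanoi, Kyoto, Milan, Bern, Lagos, Paris, Riga]
Visit Hanoi → queue [Kyoto, Milan, Bern, Lagos, Paris, Riga]
Visit Kyoto; enqueue Perth → queue [Milan, Bern, Lagos, Paris, Riga, Perth]
Visit Milan → queue [Bern, Lagos, Paris, Riga, Perth]
Visit Bern → queue [Lagos, Paris, Riga, Perth]
Visit Lagos; enqueue Manila → queue [Paris, Riga, Perth, Manila]
Visit Paris; enqueue Delhi → queue [Riga, Perth, Manila, Delhi]
Visit Riga → queue [Perth, Manila, Delhi]
Visit Perth → queue [Manila, Delhi]
Visit Manila → queue [Delhi]
Visit Delhi → queue []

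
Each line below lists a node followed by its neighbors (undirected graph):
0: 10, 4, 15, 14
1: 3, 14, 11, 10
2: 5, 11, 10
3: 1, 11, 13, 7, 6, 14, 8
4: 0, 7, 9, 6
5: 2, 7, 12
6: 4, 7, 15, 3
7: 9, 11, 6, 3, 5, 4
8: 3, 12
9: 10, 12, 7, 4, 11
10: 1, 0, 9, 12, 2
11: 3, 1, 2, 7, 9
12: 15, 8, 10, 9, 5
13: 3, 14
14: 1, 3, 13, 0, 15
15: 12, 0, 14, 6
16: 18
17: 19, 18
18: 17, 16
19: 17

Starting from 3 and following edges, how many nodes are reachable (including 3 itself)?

16

BFS from 3 visits: 3, 1, 6, 7, 8, 11, 13, 14, 10, 4, 15, 5, 9, 12, 2, 0
Reachable nodes: 16 of 20 total.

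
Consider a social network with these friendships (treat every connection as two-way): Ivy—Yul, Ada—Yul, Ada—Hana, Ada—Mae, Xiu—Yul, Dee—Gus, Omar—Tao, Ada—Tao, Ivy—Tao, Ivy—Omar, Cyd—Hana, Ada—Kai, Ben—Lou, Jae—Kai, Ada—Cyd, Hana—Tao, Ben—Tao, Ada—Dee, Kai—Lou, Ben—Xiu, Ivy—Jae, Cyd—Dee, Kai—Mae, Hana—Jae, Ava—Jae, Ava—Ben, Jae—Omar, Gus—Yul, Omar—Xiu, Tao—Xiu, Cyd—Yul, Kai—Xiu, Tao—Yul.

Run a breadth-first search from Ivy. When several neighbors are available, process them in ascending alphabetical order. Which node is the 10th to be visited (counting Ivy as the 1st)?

Ada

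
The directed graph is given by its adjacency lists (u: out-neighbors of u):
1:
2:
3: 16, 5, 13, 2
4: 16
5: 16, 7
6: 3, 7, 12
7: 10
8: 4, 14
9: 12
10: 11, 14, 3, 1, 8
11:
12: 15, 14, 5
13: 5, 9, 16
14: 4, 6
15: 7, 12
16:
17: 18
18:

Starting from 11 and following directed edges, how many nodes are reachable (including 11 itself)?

1

BFS from 11 visits: 11
Reachable nodes: 1 of 18 total.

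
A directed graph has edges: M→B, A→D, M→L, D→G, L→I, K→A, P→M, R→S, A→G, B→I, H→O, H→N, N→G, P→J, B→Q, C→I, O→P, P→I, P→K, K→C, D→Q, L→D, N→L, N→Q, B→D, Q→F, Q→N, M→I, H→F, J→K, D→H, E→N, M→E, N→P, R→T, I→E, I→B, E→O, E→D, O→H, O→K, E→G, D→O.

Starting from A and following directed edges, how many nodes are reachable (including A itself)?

17

BFS from A visits: A, D, G, H, O, Q, F, N, K, P, L, C, I, J, M, B, E
Reachable nodes: 17 of 20 total.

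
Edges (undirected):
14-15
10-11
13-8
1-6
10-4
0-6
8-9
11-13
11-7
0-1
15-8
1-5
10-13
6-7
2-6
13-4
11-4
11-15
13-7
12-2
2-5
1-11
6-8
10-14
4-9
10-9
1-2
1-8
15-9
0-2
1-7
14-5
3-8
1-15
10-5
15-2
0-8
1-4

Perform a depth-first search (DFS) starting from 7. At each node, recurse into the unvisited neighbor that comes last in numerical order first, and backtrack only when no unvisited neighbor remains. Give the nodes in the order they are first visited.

7 -> 13 -> 11 -> 15 -> 14 -> 10 -> 9 -> 8 -> 6 -> 2 -> 12 -> 5 -> 1 -> 4 -> 0 -> 3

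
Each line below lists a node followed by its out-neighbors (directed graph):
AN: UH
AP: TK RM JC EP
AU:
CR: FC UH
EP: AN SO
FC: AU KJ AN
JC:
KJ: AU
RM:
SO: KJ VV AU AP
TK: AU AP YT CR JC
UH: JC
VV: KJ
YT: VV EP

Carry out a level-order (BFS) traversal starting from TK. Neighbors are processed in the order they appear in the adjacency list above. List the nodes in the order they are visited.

TK, AU, AP, YT, CR, JC, RM, EP, VV, FC, UH, AN, SO, KJ

Visit TK; enqueue AU, AP, YT, CR, JC → queue [AU, AP, YT, CR, JC]
Visit AU → queue [AP, YT, CR, JC]
Visit AP; enqueue RM, EP → queue [YT, CR, JC, RM, EP]
Visit YT; enqueue VV → queue [CR, JC, RM, EP, VV]
Visit CR; enqueue FC, UH → queue [JC, RM, EP, VV, FC, UH]
Visit JC → queue [RM, EP, VV, FC, UH]
Visit RM → queue [EP, VV, FC, UH]
Visit EP; enqueue AN, SO → queue [VV, FC, UH, AN, SO]
Visit VV; enqueue KJ → queue [FC, UH, AN, SO, KJ]
Visit FC → queue [UH, AN, SO, KJ]
Visit UH → queue [AN, SO, KJ]
Visit AN → queue [SO, KJ]
Visit SO → queue [KJ]
Visit KJ → queue []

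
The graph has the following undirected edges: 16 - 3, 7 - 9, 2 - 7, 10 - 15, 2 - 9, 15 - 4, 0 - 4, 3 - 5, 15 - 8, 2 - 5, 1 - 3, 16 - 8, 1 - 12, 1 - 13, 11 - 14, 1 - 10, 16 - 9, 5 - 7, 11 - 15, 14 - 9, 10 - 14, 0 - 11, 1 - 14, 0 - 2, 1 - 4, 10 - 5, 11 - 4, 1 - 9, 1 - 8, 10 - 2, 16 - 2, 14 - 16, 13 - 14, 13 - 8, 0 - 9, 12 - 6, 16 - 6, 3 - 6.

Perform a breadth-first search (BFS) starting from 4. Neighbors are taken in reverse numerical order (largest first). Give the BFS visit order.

4, 15, 11, 1, 0, 10, 8, 14, 13, 12, 9, 3, 2, 5, 16, 6, 7

Visit 4; enqueue 15, 11, 1, 0 → queue [15, 11, 1, 0]
Visit 15; enqueue 10, 8 → queue [11, 1, 0, 10, 8]
Visit 11; enqueue 14 → queue [1, 0, 10, 8, 14]
Visit 1; enqueue 13, 12, 9, 3 → queue [0, 10, 8, 14, 13, 12, 9, 3]
Visit 0; enqueue 2 → queue [10, 8, 14, 13, 12, 9, 3, 2]
Visit 10; enqueue 5 → queue [8, 14, 13, 12, 9, 3, 2, 5]
Visit 8; enqueue 16 → queue [14, 13, 12, 9, 3, 2, 5, 16]
Visit 14 → queue [13, 12, 9, 3, 2, 5, 16]
Visit 13 → queue [12, 9, 3, 2, 5, 16]
Visit 12; enqueue 6 → queue [9, 3, 2, 5, 16, 6]
Visit 9; enqueue 7 → queue [3, 2, 5, 16, 6, 7]
Visit 3 → queue [2, 5, 16, 6, 7]
Visit 2 → queue [5, 16, 6, 7]
Visit 5 → queue [16, 6, 7]
Visit 16 → queue [6, 7]
Visit 6 → queue [7]
Visit 7 → queue []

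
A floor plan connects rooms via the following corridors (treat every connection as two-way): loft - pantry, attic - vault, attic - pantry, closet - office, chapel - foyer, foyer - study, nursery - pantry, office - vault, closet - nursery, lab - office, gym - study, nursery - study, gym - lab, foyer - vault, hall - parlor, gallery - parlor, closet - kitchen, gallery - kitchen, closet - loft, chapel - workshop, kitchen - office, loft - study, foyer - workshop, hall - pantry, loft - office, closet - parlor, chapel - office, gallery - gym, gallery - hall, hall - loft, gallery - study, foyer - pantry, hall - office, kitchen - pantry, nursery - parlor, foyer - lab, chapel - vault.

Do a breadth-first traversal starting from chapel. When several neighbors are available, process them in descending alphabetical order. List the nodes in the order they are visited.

chapel → workshop → vault → office → foyer → attic → loft → lab → kitchen → hall → closet → study → pantry → gym → gallery → parlor → nursery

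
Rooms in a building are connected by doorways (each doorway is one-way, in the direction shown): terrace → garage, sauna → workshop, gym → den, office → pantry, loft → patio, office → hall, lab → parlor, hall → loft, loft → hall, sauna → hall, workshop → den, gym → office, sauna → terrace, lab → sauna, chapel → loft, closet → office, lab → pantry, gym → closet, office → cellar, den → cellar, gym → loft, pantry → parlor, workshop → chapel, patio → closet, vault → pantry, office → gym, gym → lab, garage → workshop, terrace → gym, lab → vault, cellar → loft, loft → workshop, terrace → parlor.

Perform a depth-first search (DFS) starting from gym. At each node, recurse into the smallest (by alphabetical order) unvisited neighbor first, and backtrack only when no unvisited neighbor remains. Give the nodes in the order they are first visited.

Visit gym
gym → closet
closet → office
office → cellar
cellar → loft
loft → hall
loft → patio
loft → workshop
workshop → chapel
workshop → den
office → pantry
pantry → parlor
gym → lab
lab → sauna
sauna → terrace
terrace → garage
lab → vault

gym → closet → office → cellar → loft → hall → patio → workshop → chapel → den → pantry → parlor → lab → sauna → terrace → garage → vault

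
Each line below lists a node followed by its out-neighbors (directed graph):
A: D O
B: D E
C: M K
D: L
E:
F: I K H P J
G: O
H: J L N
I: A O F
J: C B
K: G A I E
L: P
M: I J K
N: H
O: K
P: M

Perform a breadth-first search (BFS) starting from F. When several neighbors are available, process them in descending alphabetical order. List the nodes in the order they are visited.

Visit F; enqueue P, K, J, I, H → queue [P, K, J, I, H]
Visit P; enqueue M → queue [K, J, I, H, M]
Visit K; enqueue G, E, A → queue [J, I, H, M, G, E, A]
Visit J; enqueue C, B → queue [I, H, M, G, E, A, C, B]
Visit I; enqueue O → queue [H, M, G, E, A, C, B, O]
Visit H; enqueue N, L → queue [M, G, E, A, C, B, O, N, L]
Visit M → queue [G, E, A, C, B, O, N, L]
Visit G → queue [E, A, C, B, O, N, L]
Visit E → queue [A, C, B, O, N, L]
Visit A; enqueue D → queue [C, B, O, N, L, D]
Visit C → queue [B, O, N, L, D]
Visit B → queue [O, N, L, D]
Visit O → queue [N, L, D]
Visit N → queue [L, D]
Visit L → queue [D]
Visit D → queue []

F → P → K → J → I → H → M → G → E → A → C → B → O → N → L → D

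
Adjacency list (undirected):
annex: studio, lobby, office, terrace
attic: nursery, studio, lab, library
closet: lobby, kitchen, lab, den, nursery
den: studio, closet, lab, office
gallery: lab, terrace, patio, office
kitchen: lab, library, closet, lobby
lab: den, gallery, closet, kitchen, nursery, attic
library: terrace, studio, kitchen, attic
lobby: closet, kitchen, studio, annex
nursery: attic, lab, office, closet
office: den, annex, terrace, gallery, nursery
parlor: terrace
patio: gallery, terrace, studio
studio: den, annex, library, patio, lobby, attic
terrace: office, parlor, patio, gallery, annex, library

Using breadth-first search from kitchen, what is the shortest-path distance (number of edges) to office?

Level 0: kitchen
Level 1: closet, lab, library, lobby
Level 2: annex, attic, den, gallery, nursery, studio, terrace
Level 3: office, parlor, patio
office first appears at level 3.

3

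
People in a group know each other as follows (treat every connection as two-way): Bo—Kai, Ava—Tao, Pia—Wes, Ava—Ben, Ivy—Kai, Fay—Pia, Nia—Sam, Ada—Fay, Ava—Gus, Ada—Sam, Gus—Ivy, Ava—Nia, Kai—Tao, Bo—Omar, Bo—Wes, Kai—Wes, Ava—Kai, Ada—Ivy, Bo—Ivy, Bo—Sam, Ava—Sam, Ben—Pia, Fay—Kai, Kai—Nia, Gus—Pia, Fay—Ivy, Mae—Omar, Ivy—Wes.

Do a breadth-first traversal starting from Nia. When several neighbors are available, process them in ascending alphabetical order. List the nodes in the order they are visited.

Nia Ava Kai Sam Ben Gus Tao Bo Fay Ivy Wes Ada Pia Omar Mae

Visit Nia; enqueue Ava, Kai, Sam → queue [Ava, Kai, Sam]
Visit Ava; enqueue Ben, Gus, Tao → queue [Kai, Sam, Ben, Gus, Tao]
Visit Kai; enqueue Bo, Fay, Ivy, Wes → queue [Sam, Ben, Gus, Tao, Bo, Fay, Ivy, Wes]
Visit Sam; enqueue Ada → queue [Ben, Gus, Tao, Bo, Fay, Ivy, Wes, Ada]
Visit Ben; enqueue Pia → queue [Gus, Tao, Bo, Fay, Ivy, Wes, Ada, Pia]
Visit Gus → queue [Tao, Bo, Fay, Ivy, Wes, Ada, Pia]
Visit Tao → queue [Bo, Fay, Ivy, Wes, Ada, Pia]
Visit Bo; enqueue Omar → queue [Fay, Ivy, Wes, Ada, Pia, Omar]
Visit Fay → queue [Ivy, Wes, Ada, Pia, Omar]
Visit Ivy → queue [Wes, Ada, Pia, Omar]
Visit Wes → queue [Ada, Pia, Omar]
Visit Ada → queue [Pia, Omar]
Visit Pia → queue [Omar]
Visit Omar; enqueue Mae → queue [Mae]
Visit Mae → queue []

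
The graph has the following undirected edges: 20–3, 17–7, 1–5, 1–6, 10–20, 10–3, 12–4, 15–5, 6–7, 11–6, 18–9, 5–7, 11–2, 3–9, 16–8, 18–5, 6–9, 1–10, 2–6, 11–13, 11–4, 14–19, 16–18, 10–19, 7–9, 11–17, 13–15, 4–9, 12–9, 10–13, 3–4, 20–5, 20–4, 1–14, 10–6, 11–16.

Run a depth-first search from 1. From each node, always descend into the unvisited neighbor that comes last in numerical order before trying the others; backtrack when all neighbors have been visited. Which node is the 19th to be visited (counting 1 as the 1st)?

15

Visit 1
1 → 14
14 → 19
19 → 10
10 → 20
20 → 5
5 → 18
18 → 16
16 → 11
11 → 17
17 → 7
7 → 9
9 → 12
12 → 4
4 → 3
9 → 6
6 → 2
11 → 13
13 → 15
16 → 8

Visit order: 1, 14, 19, 10, 20, 5, 18, 16, 11, 17, 7, 9, 12, 4, 3, 6, 2, 13, 15, 8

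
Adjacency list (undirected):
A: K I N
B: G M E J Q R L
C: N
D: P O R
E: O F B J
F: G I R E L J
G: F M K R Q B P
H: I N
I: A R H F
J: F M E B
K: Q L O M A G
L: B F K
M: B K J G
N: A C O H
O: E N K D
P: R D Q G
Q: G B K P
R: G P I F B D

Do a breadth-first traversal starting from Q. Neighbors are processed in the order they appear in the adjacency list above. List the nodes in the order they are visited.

Visit Q; enqueue G, B, K, P → queue [G, B, K, P]
Visit G; enqueue F, M, R → queue [B, K, P, F, M, R]
Visit B; enqueue E, J, L → queue [K, P, F, M, R, E, J, L]
Visit K; enqueue O, A → queue [P, F, M, R, E, J, L, O, A]
Visit P; enqueue D → queue [F, M, R, E, J, L, O, A, D]
Visit F; enqueue I → queue [M, R, E, J, L, O, A, D, I]
Visit M → queue [R, E, J, L, O, A, D, I]
Visit R → queue [E, J, L, O, A, D, I]
Visit E → queue [J, L, O, A, D, I]
Visit J → queue [L, O, A, D, I]
Visit L → queue [O, A, D, I]
Visit O; enqueue N → queue [A, D, I, N]
Visit A → queue [D, I, N]
Visit D → queue [I, N]
Visit I; enqueue H → queue [N, H]
Visit N; enqueue C → queue [H, C]
Visit H → queue [C]
Visit C → queue []

Q -> G -> B -> K -> P -> F -> M -> R -> E -> J -> L -> O -> A -> D -> I -> N -> H -> C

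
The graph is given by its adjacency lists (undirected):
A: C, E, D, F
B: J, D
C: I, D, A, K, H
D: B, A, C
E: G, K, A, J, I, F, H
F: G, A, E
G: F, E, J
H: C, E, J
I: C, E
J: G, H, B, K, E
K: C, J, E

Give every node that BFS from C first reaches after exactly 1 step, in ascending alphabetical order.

A, D, H, I, K

Level 0: C
Level 1: A, D, H, I, K
Level 2: B, E, F, J
Level 3: G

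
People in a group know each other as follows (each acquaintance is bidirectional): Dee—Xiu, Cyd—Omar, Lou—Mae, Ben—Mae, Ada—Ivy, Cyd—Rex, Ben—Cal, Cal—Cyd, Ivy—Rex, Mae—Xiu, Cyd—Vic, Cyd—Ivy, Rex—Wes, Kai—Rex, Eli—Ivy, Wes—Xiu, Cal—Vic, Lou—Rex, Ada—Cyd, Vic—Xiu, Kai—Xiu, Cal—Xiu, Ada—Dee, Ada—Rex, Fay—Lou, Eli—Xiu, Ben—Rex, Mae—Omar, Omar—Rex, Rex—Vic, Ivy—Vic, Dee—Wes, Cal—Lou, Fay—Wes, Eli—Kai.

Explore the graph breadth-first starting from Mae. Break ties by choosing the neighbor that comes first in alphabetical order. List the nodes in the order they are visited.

Mae, Ben, Lou, Omar, Xiu, Cal, Rex, Fay, Cyd, Dee, Eli, Kai, Vic, Wes, Ada, Ivy

Visit Mae; enqueue Ben, Lou, Omar, Xiu → queue [Ben, Lou, Omar, Xiu]
Visit Ben; enqueue Cal, Rex → queue [Lou, Omar, Xiu, Cal, Rex]
Visit Lou; enqueue Fay → queue [Omar, Xiu, Cal, Rex, Fay]
Visit Omar; enqueue Cyd → queue [Xiu, Cal, Rex, Fay, Cyd]
Visit Xiu; enqueue Dee, Eli, Kai, Vic, Wes → queue [Cal, Rex, Fay, Cyd, Dee, Eli, Kai, Vic, Wes]
Visit Cal → queue [Rex, Fay, Cyd, Dee, Eli, Kai, Vic, Wes]
Visit Rex; enqueue Ada, Ivy → queue [Fay, Cyd, Dee, Eli, Kai, Vic, Wes, Ada, Ivy]
Visit Fay → queue [Cyd, Dee, Eli, Kai, Vic, Wes, Ada, Ivy]
Visit Cyd → queue [Dee, Eli, Kai, Vic, Wes, Ada, Ivy]
Visit Dee → queue [Eli, Kai, Vic, Wes, Ada, Ivy]
Visit Eli → queue [Kai, Vic, Wes, Ada, Ivy]
Visit Kai → queue [Vic, Wes, Ada, Ivy]
Visit Vic → queue [Wes, Ada, Ivy]
Visit Wes → queue [Ada, Ivy]
Visit Ada → queue [Ivy]
Visit Ivy → queue []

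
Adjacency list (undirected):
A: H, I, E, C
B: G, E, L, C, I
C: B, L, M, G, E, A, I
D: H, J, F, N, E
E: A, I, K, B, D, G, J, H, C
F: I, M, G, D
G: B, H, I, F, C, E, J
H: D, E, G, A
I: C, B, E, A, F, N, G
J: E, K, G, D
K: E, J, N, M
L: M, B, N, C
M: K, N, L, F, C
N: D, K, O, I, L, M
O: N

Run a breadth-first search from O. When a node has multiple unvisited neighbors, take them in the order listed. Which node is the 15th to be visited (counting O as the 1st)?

G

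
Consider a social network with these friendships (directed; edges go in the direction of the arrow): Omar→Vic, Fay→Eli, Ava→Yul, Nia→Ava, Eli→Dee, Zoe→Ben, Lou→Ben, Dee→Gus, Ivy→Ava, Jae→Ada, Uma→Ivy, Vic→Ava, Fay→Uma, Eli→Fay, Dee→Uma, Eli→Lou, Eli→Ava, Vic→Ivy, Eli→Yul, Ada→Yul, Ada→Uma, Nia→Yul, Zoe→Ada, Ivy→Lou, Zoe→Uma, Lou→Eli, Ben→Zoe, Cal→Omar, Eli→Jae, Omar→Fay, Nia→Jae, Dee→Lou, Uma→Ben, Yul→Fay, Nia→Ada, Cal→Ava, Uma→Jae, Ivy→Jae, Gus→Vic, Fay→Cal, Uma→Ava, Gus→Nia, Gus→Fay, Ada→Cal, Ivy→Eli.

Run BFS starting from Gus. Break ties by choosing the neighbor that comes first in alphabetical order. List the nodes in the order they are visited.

Gus → Fay → Nia → Vic → Cal → Eli → Uma → Ada → Ava → Jae → Yul → Ivy → Omar → Dee → Lou → Ben → Zoe

Visit Gus; enqueue Fay, Nia, Vic → queue [Fay, Nia, Vic]
Visit Fay; enqueue Cal, Eli, Uma → queue [Nia, Vic, Cal, Eli, Uma]
Visit Nia; enqueue Ada, Ava, Jae, Yul → queue [Vic, Cal, Eli, Uma, Ada, Ava, Jae, Yul]
Visit Vic; enqueue Ivy → queue [Cal, Eli, Uma, Ada, Ava, Jae, Yul, Ivy]
Visit Cal; enqueue Omar → queue [Eli, Uma, Ada, Ava, Jae, Yul, Ivy, Omar]
Visit Eli; enqueue Dee, Lou → queue [Uma, Ada, Ava, Jae, Yul, Ivy, Omar, Dee, Lou]
Visit Uma; enqueue Ben → queue [Ada, Ava, Jae, Yul, Ivy, Omar, Dee, Lou, Ben]
Visit Ada → queue [Ava, Jae, Yul, Ivy, Omar, Dee, Lou, Ben]
Visit Ava → queue [Jae, Yul, Ivy, Omar, Dee, Lou, Ben]
Visit Jae → queue [Yul, Ivy, Omar, Dee, Lou, Ben]
Visit Yul → queue [Ivy, Omar, Dee, Lou, Ben]
Visit Ivy → queue [Omar, Dee, Lou, Ben]
Visit Omar → queue [Dee, Lou, Ben]
Visit Dee → queue [Lou, Ben]
Visit Lou → queue [Ben]
Visit Ben; enqueue Zoe → queue [Zoe]
Visit Zoe → queue []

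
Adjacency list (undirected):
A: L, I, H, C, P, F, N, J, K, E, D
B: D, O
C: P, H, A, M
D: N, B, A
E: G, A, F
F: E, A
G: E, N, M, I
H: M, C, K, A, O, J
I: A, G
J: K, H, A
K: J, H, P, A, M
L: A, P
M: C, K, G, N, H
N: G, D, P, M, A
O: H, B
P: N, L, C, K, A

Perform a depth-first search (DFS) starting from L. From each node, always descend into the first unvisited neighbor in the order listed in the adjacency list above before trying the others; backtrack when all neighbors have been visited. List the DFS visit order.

Visit L
L → A
A → I
I → G
G → E
E → F
G → N
N → D
D → B
B → O
O → H
H → M
M → C
C → P
P → K
K → J

L, A, I, G, E, F, N, D, B, O, H, M, C, P, K, J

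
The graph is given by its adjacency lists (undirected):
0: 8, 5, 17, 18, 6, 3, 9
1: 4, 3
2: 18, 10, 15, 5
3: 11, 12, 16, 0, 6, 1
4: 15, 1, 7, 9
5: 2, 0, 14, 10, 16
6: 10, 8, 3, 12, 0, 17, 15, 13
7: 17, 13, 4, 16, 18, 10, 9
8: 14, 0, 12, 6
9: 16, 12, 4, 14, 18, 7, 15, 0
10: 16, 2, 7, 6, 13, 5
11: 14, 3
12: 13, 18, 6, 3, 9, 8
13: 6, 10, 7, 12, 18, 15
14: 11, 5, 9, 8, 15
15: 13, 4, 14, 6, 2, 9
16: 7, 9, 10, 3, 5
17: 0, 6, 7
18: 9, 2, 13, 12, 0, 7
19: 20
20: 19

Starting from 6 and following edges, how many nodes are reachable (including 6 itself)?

19

BFS from 6 visits: 6, 10, 8, 3, 12, 0, 17, 15, 13, 16, 2, 7, 5, 14, 11, 1, 18, 9, 4
Reachable nodes: 19 of 21 total.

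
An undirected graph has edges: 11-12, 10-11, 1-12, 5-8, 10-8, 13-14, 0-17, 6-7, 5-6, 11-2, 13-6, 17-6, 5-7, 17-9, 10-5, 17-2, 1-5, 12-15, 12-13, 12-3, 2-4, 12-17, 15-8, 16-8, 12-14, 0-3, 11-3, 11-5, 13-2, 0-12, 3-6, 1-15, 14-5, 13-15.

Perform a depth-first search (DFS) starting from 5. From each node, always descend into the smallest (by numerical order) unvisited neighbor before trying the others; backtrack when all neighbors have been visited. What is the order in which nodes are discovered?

5, 1, 12, 0, 3, 6, 7, 13, 2, 4, 11, 10, 8, 15, 16, 17, 9, 14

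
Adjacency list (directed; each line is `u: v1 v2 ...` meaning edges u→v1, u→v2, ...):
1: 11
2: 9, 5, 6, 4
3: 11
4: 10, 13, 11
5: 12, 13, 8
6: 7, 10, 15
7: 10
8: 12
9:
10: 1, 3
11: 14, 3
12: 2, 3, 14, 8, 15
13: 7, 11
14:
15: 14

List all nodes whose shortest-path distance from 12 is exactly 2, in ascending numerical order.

4, 5, 6, 9, 11

Level 0: 12
Level 1: 2, 3, 8, 14, 15
Level 2: 4, 5, 6, 9, 11
Level 3: 7, 10, 13
Level 4: 1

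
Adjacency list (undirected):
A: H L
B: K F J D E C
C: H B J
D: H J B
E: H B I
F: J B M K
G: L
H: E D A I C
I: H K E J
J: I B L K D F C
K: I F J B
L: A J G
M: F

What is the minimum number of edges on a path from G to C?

Level 0: G
Level 1: L
Level 2: A, J
Level 3: B, C, D, F, H, I, K
Level 4: E, M
C first appears at level 3.

3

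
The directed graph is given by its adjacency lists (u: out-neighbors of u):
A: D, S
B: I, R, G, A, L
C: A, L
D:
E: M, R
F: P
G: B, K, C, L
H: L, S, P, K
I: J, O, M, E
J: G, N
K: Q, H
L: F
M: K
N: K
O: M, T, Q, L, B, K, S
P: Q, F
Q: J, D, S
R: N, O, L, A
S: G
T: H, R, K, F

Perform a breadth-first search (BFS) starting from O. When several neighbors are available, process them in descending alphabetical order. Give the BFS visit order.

Visit O; enqueue T, S, Q, M, L, K, B → queue [T, S, Q, M, L, K, B]
Visit T; enqueue R, H, F → queue [S, Q, M, L, K, B, R, H, F]
Visit S; enqueue G → queue [Q, M, L, K, B, R, H, F, G]
Visit Q; enqueue J, D → queue [M, L, K, B, R, H, F, G, J, D]
Visit M → queue [L, K, B, R, H, F, G, J, D]
Visit L → queue [K, B, R, H, F, G, J, D]
Visit K → queue [B, R, H, F, G, J, D]
Visit B; enqueue I, A → queue [R, H, F, G, J, D, I, A]
Visit R; enqueue N → queue [H, F, G, J, D, I, A, N]
Visit H; enqueue P → queue [F, G, J, D, I, A, N, P]
Visit F → queue [G, J, D, I, A, N, P]
Visit G; enqueue C → queue [J, D, I, A, N, P, C]
Visit J → queue [D, I, A, N, P, C]
Visit D → queue [I, A, N, P, C]
Visit I; enqueue E → queue [A, N, P, C, E]
Visit A → queue [N, P, C, E]
Visit N → queue [P, C, E]
Visit P → queue [C, E]
Visit C → queue [E]
Visit E → queue []

O T S Q M L K B R H F G J D I A N P C E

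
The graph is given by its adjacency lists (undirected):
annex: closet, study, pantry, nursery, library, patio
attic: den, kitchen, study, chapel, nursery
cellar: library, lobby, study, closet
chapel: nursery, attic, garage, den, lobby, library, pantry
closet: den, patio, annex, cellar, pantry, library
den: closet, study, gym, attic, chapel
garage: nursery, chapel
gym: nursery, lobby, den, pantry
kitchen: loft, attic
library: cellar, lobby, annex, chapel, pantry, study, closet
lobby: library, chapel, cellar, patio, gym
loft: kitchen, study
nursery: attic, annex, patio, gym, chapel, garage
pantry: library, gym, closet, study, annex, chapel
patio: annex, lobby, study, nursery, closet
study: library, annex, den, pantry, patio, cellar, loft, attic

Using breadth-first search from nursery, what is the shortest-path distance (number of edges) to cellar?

Level 0: nursery
Level 1: annex, attic, chapel, garage, gym, patio
Level 2: closet, den, kitchen, library, lobby, pantry, study
Level 3: cellar, loft
cellar first appears at level 3.

3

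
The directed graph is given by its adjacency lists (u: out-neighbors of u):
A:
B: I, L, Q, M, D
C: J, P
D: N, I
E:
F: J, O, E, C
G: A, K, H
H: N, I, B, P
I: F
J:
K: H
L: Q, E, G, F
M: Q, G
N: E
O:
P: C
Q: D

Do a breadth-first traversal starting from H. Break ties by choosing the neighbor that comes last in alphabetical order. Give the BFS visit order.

Visit H; enqueue P, N, I, B → queue [P, N, I, B]
Visit P; enqueue C → queue [N, I, B, C]
Visit N; enqueue E → queue [I, B, C, E]
Visit I; enqueue F → queue [B, C, E, F]
Visit B; enqueue Q, M, L, D → queue [C, E, F, Q, M, L, D]
Visit C; enqueue J → queue [E, F, Q, M, L, D, J]
Visit E → queue [F, Q, M, L, D, J]
Visit F; enqueue O → queue [Q, M, L, D, J, O]
Visit Q → queue [M, L, D, J, O]
Visit M; enqueue G → queue [L, D, J, O, G]
Visit L → queue [D, J, O, G]
Visit D → queue [J, O, G]
Visit J → queue [O, G]
Visit O → queue [G]
Visit G; enqueue K, A → queue [K, A]
Visit K → queue [A]
Visit A → queue []

H -> P -> N -> I -> B -> C -> E -> F -> Q -> M -> L -> D -> J -> O -> G -> K -> A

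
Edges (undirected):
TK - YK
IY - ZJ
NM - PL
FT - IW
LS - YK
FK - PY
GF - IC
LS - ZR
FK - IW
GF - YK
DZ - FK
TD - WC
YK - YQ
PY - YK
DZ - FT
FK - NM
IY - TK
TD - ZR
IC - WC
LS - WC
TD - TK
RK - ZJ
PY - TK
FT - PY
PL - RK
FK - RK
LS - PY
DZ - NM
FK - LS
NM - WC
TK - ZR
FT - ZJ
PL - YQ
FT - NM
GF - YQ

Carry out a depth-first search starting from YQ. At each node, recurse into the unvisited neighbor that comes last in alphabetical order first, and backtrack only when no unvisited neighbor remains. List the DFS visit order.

YQ → YK → TK → ZR → TD → WC → NM → PL → RK → ZJ → IY → FT → PY → LS → FK → IW → DZ → IC → GF

Visit YQ
YQ → YK
YK → TK
TK → ZR
ZR → TD
TD → WC
WC → NM
NM → PL
PL → RK
RK → ZJ
ZJ → IY
ZJ → FT
FT → PY
PY → LS
LS → FK
FK → IW
FK → DZ
WC → IC
IC → GF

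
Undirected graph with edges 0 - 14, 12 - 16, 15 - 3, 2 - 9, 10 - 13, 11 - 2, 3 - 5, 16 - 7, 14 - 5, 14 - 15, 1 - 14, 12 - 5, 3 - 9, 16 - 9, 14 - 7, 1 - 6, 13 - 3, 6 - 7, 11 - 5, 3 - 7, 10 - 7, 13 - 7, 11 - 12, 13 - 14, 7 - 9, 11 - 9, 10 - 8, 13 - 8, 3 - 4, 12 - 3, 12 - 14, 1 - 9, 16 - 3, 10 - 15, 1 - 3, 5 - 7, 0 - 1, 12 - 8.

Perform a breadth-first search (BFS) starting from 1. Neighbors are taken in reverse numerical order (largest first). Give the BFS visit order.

1 14 9 6 3 0 15 13 12 7 5 16 11 2 4 10 8

Visit 1; enqueue 14, 9, 6, 3, 0 → queue [14, 9, 6, 3, 0]
Visit 14; enqueue 15, 13, 12, 7, 5 → queue [9, 6, 3, 0, 15, 13, 12, 7, 5]
Visit 9; enqueue 16, 11, 2 → queue [6, 3, 0, 15, 13, 12, 7, 5, 16, 11, 2]
Visit 6 → queue [3, 0, 15, 13, 12, 7, 5, 16, 11, 2]
Visit 3; enqueue 4 → queue [0, 15, 13, 12, 7, 5, 16, 11, 2, 4]
Visit 0 → queue [15, 13, 12, 7, 5, 16, 11, 2, 4]
Visit 15; enqueue 10 → queue [13, 12, 7, 5, 16, 11, 2, 4, 10]
Visit 13; enqueue 8 → queue [12, 7, 5, 16, 11, 2, 4, 10, 8]
Visit 12 → queue [7, 5, 16, 11, 2, 4, 10, 8]
Visit 7 → queue [5, 16, 11, 2, 4, 10, 8]
Visit 5 → queue [16, 11, 2, 4, 10, 8]
Visit 16 → queue [11, 2, 4, 10, 8]
Visit 11 → queue [2, 4, 10, 8]
Visit 2 → queue [4, 10, 8]
Visit 4 → queue [10, 8]
Visit 10 → queue [8]
Visit 8 → queue []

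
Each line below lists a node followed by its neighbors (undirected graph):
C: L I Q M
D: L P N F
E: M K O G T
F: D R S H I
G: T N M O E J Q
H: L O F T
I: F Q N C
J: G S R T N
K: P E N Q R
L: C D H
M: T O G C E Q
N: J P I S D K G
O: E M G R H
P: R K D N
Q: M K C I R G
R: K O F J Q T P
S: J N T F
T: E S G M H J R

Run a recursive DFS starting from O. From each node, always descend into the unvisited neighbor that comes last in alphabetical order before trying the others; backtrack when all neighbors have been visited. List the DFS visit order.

Visit O
O → R
R → T
T → S
S → N
N → P
P → K
K → Q
Q → M
M → G
G → J
G → E
M → C
C → L
L → H
H → F
F → I
F → D

O → R → T → S → N → P → K → Q → M → G → J → E → C → L → H → F → I → D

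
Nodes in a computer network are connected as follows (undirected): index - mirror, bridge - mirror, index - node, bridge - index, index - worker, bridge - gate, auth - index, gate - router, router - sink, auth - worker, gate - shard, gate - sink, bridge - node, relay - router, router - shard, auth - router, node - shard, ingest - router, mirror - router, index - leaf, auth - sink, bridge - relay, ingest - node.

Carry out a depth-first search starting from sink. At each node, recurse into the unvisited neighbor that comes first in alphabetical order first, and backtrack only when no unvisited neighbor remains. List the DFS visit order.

Visit sink
sink → auth
auth → index
index → bridge
bridge → gate
gate → router
router → ingest
ingest → node
node → shard
router → mirror
router → relay
index → leaf
index → worker

sink auth index bridge gate router ingest node shard mirror relay leaf worker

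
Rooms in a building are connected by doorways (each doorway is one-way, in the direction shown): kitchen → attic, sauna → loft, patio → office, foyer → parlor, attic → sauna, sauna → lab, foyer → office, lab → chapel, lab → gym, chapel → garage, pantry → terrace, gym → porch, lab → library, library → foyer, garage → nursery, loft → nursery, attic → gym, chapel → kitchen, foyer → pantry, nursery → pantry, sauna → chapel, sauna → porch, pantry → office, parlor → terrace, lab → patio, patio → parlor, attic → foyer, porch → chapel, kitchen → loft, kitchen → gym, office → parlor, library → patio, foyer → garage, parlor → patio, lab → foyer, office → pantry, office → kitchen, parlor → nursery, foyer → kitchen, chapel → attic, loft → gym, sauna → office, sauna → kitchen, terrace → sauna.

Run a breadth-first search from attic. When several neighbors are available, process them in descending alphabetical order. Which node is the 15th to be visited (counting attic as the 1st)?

patio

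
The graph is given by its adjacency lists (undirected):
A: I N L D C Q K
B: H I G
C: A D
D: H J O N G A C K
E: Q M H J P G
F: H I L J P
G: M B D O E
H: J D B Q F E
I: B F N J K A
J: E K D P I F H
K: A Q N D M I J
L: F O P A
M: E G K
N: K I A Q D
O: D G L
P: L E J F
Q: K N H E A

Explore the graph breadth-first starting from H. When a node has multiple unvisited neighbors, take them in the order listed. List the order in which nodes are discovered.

H, J, D, B, Q, F, E, K, P, I, O, N, G, A, C, L, M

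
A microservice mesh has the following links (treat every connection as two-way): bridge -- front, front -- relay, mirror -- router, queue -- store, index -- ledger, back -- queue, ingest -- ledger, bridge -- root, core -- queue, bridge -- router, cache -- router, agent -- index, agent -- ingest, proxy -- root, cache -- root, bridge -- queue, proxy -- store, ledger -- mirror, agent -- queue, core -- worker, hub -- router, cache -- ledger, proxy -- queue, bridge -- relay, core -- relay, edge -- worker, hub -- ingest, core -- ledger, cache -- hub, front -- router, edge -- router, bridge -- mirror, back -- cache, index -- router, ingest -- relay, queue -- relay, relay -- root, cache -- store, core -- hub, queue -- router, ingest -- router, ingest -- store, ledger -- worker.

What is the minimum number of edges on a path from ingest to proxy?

2

Level 0: ingest
Level 1: agent, hub, ledger, relay, router, store
Level 2: bridge, cache, core, edge, front, index, mirror, proxy, queue, root, worker
Level 3: back
proxy first appears at level 2.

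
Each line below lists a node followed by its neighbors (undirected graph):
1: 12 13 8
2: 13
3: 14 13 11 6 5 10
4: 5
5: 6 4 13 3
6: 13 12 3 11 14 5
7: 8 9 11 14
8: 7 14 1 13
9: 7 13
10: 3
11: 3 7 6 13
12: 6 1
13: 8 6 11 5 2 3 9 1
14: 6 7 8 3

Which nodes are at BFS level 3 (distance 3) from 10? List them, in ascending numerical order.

1, 2, 4, 7, 8, 9, 12

Level 0: 10
Level 1: 3
Level 2: 5, 6, 11, 13, 14
Level 3: 1, 2, 4, 7, 8, 9, 12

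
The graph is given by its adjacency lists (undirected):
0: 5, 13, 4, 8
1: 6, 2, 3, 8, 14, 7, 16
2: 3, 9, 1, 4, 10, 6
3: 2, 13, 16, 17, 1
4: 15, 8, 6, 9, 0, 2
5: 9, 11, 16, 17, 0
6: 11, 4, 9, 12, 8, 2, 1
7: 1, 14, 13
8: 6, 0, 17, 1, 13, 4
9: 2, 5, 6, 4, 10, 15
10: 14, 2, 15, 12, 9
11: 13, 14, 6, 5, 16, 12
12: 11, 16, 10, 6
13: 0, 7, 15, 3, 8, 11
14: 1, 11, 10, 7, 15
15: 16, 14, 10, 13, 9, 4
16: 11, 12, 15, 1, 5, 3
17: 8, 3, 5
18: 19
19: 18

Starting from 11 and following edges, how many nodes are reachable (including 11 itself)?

BFS from 11 visits: 11, 13, 14, 6, 5, 16, 12, 0, 7, 15, 3, 8, 1, 10, 4, 9, 2, 17
Reachable nodes: 18 of 20 total.

18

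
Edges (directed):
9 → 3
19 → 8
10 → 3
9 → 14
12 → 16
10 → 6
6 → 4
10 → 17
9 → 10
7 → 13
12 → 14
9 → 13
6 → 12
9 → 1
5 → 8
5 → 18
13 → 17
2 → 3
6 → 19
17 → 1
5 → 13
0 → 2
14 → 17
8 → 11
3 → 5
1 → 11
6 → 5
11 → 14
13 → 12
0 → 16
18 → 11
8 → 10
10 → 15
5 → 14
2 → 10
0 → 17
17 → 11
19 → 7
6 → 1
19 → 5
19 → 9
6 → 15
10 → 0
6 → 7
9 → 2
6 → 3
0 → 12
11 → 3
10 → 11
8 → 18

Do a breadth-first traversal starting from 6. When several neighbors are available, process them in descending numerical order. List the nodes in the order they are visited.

Visit 6; enqueue 19, 15, 12, 7, 5, 4, 3, 1 → queue [19, 15, 12, 7, 5, 4, 3, 1]
Visit 19; enqueue 9, 8 → queue [15, 12, 7, 5, 4, 3, 1, 9, 8]
Visit 15 → queue [12, 7, 5, 4, 3, 1, 9, 8]
Visit 12; enqueue 16, 14 → queue [7, 5, 4, 3, 1, 9, 8, 16, 14]
Visit 7; enqueue 13 → queue [5, 4, 3, 1, 9, 8, 16, 14, 13]
Visit 5; enqueue 18 → queue [4, 3, 1, 9, 8, 16, 14, 13, 18]
Visit 4 → queue [3, 1, 9, 8, 16, 14, 13, 18]
Visit 3 → queue [1, 9, 8, 16, 14, 13, 18]
Visit 1; enqueue 11 → queue [9, 8, 16, 14, 13, 18, 11]
Visit 9; enqueue 10, 2 → queue [8, 16, 14, 13, 18, 11, 10, 2]
Visit 8 → queue [16, 14, 13, 18, 11, 10, 2]
Visit 16 → queue [14, 13, 18, 11, 10, 2]
Visit 14; enqueue 17 → queue [13, 18, 11, 10, 2, 17]
Visit 13 → queue [18, 11, 10, 2, 17]
Visit 18 → queue [11, 10, 2, 17]
Visit 11 → queue [10, 2, 17]
Visit 10; enqueue 0 → queue [2, 17, 0]
Visit 2 → queue [17, 0]
Visit 17 → queue [0]
Visit 0 → queue []

6 -> 19 -> 15 -> 12 -> 7 -> 5 -> 4 -> 3 -> 1 -> 9 -> 8 -> 16 -> 14 -> 13 -> 18 -> 11 -> 10 -> 2 -> 17 -> 0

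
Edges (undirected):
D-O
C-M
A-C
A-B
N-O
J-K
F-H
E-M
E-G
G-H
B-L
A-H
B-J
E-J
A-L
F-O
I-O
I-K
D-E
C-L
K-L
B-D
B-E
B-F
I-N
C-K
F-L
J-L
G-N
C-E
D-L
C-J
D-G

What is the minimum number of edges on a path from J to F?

2

Level 0: J
Level 1: B, C, E, K, L
Level 2: A, D, F, G, I, M
Level 3: H, N, O
F first appears at level 2.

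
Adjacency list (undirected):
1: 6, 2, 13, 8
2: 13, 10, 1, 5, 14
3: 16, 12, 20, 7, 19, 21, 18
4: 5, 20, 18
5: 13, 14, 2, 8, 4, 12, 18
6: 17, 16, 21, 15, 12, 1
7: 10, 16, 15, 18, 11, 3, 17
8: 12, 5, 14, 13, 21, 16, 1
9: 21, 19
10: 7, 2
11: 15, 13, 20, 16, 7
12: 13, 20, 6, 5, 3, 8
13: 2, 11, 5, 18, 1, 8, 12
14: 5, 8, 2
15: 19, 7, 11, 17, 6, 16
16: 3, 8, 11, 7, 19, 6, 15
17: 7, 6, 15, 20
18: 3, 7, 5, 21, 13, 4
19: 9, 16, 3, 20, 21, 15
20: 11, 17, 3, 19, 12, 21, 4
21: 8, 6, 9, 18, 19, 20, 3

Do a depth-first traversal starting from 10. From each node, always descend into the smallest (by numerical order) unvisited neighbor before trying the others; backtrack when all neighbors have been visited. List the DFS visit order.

Visit 10
10 → 2
2 → 1
1 → 6
6 → 12
12 → 3
3 → 7
7 → 11
11 → 13
13 → 5
5 → 4
4 → 18
18 → 21
21 → 8
8 → 14
8 → 16
16 → 15
15 → 17
17 → 20
20 → 19
19 → 9

10 2 1 6 12 3 7 11 13 5 4 18 21 8 14 16 15 17 20 19 9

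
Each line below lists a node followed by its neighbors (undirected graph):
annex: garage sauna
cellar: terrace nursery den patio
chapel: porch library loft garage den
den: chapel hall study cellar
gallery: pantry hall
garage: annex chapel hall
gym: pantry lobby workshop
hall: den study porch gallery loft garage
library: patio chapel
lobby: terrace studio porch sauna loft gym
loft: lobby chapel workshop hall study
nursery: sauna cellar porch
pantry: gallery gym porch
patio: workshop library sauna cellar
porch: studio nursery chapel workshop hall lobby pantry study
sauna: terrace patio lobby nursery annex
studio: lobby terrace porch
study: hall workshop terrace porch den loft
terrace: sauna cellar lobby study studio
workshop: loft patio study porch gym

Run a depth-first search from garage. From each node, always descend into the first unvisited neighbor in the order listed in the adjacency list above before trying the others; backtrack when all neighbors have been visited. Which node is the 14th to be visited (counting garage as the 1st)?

workshop

Visit garage
garage → annex
annex → sauna
sauna → terrace
terrace → cellar
cellar → nursery
nursery → porch
porch → studio
studio → lobby
lobby → loft
loft → chapel
chapel → library
library → patio
patio → workshop
workshop → study
study → hall
hall → den
hall → gallery
gallery → pantry
pantry → gym

Visit order: garage, annex, sauna, terrace, cellar, nursery, porch, studio, lobby, loft, chapel, library, patio, workshop, study, hall, den, gallery, pantry, gym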